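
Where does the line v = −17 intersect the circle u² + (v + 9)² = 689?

From the line, v = −17. Substituting:
u² − 625 = 0
u = 25 or u = −25, giving (25, −17) and (−25, −17).

(−25, −17) and (25, −17)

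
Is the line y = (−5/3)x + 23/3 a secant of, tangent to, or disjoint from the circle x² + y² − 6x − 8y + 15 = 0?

secant

d² = (5·3 + 3·4 − (23))²/34 = 8/17; r² = 10.
Since d² < r², the line cuts the circle twice.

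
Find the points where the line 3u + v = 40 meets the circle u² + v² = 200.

Substitute v = −3u + 40:
10u² − 240u + 1400 = 0  ⟹  u² − 24u + 140 = 0
u = 14 or u = 10, giving (14, −2) and (10, 10).

(10, 10) and (14, −2)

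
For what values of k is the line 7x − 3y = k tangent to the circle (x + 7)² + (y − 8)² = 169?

k = −73 ± 13√58

For a tangent, require d(centre, line) = r = 13.
|7·(−7) − 3·8 − k| / √58 = 13
|k − (−73)| = 13√58.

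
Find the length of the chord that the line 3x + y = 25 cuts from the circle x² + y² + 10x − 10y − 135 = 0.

From the line, y = −3x + 25. Substituting:
10x² − 110x + 240 = 0  ⟹  x² − 11x + 24 = 0
x = 8 or x = 3, giving (8, 1) and (3, 16).
Chord length = distance between (8, 1) and (3, 16) = √250 = 5√10.

5√10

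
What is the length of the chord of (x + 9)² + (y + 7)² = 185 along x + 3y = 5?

Centre (−9, −7), r² = 185. Perpendicular distance d from centre to line = |−35| / √10 = 35/√10.
Chord = 2√(r² − d²) = 2·√(125/2) = 5√10.

5√10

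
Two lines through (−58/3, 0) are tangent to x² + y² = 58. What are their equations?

A line y − (0) = m(x − (−58/3)) is tangent when its distance from (0, 0) is √58:
(58/3m − (0))² = 58(m² + 1)
49m² − 9 = 0, so m = −3/7 or m = 3/7.
Through (−58/3, 0) these give 3x + 7y = −58 and 3x − 7y = −58.

3x + 7y = −58 and 3x − 7y = −58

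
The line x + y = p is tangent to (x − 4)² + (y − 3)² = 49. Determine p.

For a tangent, require d(centre, line) = r = 7.
|1·4 + 1·3 − p| / √2 = 7
|p − (7)| = 7√2.

p = 7 ± 7√2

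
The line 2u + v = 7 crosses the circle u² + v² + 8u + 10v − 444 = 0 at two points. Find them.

(−5, 17) and (13, −19)

Substitute v = −2u + 7:
5u² − 40u − 325 = 0  ⟹  u² − 8u − 65 = 0
u = 13 or u = −5, giving (13, −19) and (−5, 17).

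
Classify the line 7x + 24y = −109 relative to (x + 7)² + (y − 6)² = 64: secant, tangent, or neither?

neither

Substituting the line into the circle gives 625x² + 11606x + 55369 = 0.
Δ = 134699236 − 138422500 = −3723264.
No real roots: the line does not meet the circle.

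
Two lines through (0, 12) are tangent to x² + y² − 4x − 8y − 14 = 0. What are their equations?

3x + 5y = 60 and 5x − 3y = −36

A line y − (12) = m(x − (0)) is tangent when its distance from (2, 4) is √34:
(2m − (−8))² = 34(m² + 1)
15m² − 16m − 15 = 0, so m = −3/5 or m = 5/3.
Through (0, 12) these give 3x + 5y = 60 and 5x − 3y = −36.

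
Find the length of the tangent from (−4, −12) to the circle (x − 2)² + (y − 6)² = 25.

√335

The centre is (2, 6) and r = 5. The square of the distance from P to the centre is 36 + 324 = 360.
By the tangent–radius right angle, tangent length = √(|PO|² − r²) = √335.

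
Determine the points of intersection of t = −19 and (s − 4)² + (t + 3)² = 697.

(−17, −19) and (25, −19)

From the line, t = −19. Substituting:
s² − 8s − 425 = 0
s = 25 or s = −17, giving (25, −19) and (−17, −19).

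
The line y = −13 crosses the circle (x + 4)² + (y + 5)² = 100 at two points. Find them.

Substitute y = −13:
x² + 8x − 20 = 0
x = 2 or x = −10, giving (2, −13) and (−10, −13).

(−10, −13) and (2, −13)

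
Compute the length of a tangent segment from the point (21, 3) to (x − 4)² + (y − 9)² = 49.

With centre O = (4, 9), |OP|² = 325 and r² = 49.
Power of the point: PT² = |PO|² − r² = 276, so PT = 2√69.

2√69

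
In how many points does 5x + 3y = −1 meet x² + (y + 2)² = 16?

Substituting the line into the circle gives 34x² − 50x − 119 = 0.
Discriminant = (−50)² − 4·34·(−119) = 18684 > 0.
Two real roots: the line is a secant.

2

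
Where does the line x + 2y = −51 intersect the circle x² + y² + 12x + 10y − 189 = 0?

Express y = (−51 − x)/2 and substitute into the circle:
5x² + 130x + 825 = 0  ⟹  x² + 26x + 165 = 0
x = −11 or x = −15, giving (−11, −20) and (−15, −18).

(−15, −18) and (−11, −20)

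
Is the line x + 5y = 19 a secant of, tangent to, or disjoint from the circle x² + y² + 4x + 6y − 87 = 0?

Substituting the line into the circle gives 26x² + 32x − 1244 = 0.
Δ = 1024 − (−129376) = 130400.
Two real roots: the line is a secant.

secant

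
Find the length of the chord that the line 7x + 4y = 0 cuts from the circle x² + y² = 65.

2√65

Substitute y = (−7x)/4:
65x² − 1040 = 0  ⟹  x² − 16 = 0
x = 4 or x = −4, giving (4, −7) and (−4, 7).
Chord length = distance between (4, −7) and (−4, 7) = √260 = 2√65.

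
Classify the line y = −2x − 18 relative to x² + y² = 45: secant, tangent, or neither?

neither

Substituting the line into the circle gives 5x² + 72x + 279 = 0.
Discriminant = (72)² − 4·5·(279) = −396 < 0.
No real roots: the line does not meet the circle.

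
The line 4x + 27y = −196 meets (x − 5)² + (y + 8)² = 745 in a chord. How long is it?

Centre (5, −8), r² = 745. Perpendicular distance d from centre to line = |0| / √745 = 0/√745.
Half the chord is √(r² − d²) = √(745), so the full chord is 2√745.

2√745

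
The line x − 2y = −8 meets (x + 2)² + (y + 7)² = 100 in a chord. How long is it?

Substitute y = (8 + x)/2:
5x² + 60x + 100 = 0  ⟹  x² + 12x + 20 = 0
x = −2 or x = −10, giving (−2, 3) and (−10, −1).
|(−2, 3) − (−10, −1)| = √((8)² + (4)²) = 4√5.

4√5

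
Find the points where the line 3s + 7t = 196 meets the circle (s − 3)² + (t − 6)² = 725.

From the line, t = (196 − 3s)/7. Substituting:
58s² − 1218s − 11368 = 0  ⟹  s² − 21s − 196 = 0
s = 28 or s = −7, giving (28, 16) and (−7, 31).

(−7, 31) and (28, 16)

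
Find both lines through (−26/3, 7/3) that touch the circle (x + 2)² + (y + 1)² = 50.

Let a tangent through (−26/3, 7/3) have slope m. Its distance from (−2, −1) must equal 5√2:
(20/3m − (−10/3))² = 50(m² + 1)
m² − 8m + 7 = 0, so m = 1 or m = 7.
Through (−26/3, 7/3) these give x − y = −11 and 7x − y = −63.

x − y = −11 and 7x − y = −63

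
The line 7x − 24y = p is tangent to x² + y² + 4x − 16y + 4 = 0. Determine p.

The line touches the circle iff its distance from (−2, 8) is 8:
|7·(−2) − 24·8 − p| / √625 = 8
|p − (−206)| = 8·25, so p = −6 or p = −406.

p = −406 or p = −6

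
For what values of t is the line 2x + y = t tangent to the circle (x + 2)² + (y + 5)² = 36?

t = −9 ± 6√5

Tangency holds when the distance from the centre (−2, −5) to the line equals the radius 6:
|2·(−2) + 1·(−5) − t| / √5 = 6
|t − (−9)| = 6√5.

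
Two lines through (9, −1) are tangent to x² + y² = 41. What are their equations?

4x − 5y = 41 and 5x + 4y = 41

A line y − (−1) = m(x − (9)) is tangent when its distance from (0, 0) is √41:
[m·(−9) − (1)]² = 41(m² + 1)
20m² + 9m − 20 = 0, so m = 4/5 or m = −5/4.
Through (9, −1) these give 4x − 5y = 41 and 5x + 4y = 41.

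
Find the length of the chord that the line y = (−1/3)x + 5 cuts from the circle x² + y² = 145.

Express y = (15 − x)/3 and substitute into the circle:
10x² − 30x − 1080 = 0  ⟹  x² − 3x − 108 = 0
x = 12 or x = −9, giving (12, 1) and (−9, 8).
Chord length = distance between (12, 1) and (−9, 8) = √490 = 7√10.

7√10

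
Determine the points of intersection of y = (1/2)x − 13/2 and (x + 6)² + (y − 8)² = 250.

From the line, y = (−13 + x)/2. Substituting:
5x² − 10x − 15 = 0  ⟹  x² − 2x − 3 = 0
x = 3 or x = −1, giving (3, −5) and (−1, −7).

(−1, −7) and (3, −5)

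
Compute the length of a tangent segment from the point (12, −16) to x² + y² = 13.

3√43

Centre (0, 0), r² = 13. |PO|² = (12)² + (−16)² = 400.
Power of the point: PT² = |PO|² − r² = 387, so PT = 3√43.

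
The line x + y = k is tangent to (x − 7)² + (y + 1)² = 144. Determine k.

The line touches the circle iff its distance from (7, −1) is 12:
|1·7 + 1·(−1) − k| / √2 = 12
|k − (6)| = 12√2.

k = 6 ± 12√2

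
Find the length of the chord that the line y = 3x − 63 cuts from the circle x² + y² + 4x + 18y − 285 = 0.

2√10

Centre (−2, −9), r² = 370. Perpendicular distance d from centre to line = |−60| / √10 = 60/√10.
Chord = 2√(r² − d²) = 2·√(10) = 2√10.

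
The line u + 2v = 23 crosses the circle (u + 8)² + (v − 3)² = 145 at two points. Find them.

(−7, 15) and (1, 11)

From the line, v = (23 − u)/2. Substituting:
5u² + 30u − 35 = 0  ⟹  u² + 6u − 7 = 0
u = 1 or u = −7, giving (1, 11) and (−7, 15).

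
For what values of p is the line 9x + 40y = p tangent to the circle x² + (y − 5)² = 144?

For a tangent, require d(centre, line) = r = 12.
|9·0 + 40·5 − p| / √1681 = 12
|p − (200)| = 12·41, so p = 692 or p = −292.

p = −292 or p = 692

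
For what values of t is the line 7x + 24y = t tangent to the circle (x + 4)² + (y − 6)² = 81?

The line touches the circle iff its distance from (−4, 6) is 9:
|7·(−4) + 24·6 − t| / √625 = 9
|t − (116)| = 9·25, so t = 341 or t = −109.

t = −109 or t = 341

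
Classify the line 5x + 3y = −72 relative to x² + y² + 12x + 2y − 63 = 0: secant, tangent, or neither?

Centre (−6, −1), r² = 100. Distance² from centre to line = (39)²/34 = 1521/34.
Since d² < r², the line cuts the circle twice.

secant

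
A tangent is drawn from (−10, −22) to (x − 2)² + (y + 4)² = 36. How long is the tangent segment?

12√3

Centre (2, −4), r² = 36. |PO|² = (−12)² + (−18)² = 468.
The tangent meets the radius at right angles, so tangent² = |PO|² − r² = 468 − 36 = 432.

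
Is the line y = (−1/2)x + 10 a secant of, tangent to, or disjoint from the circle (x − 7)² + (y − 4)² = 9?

d² = (1·7 + 2·4 − (20))²/5 = 5; r² = 9.
Since d² < r², the line cuts the circle twice.

secant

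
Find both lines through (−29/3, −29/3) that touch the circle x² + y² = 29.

Let a tangent through (−29/3, −29/3) have slope m. Its distance from (0, 0) must equal √29:
(29/3m − (29/3))² = 29(m² + 1)
10m² − 29m + 10 = 0, so m = 2/5 or m = 5/2.
With m = 2/5: 2x − 5y = 29. With m = 5/2: 5x − 2y = −29.

2x − 5y = 29 and 5x − 2y = −29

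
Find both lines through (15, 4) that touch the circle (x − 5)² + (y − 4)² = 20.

A line y − (4) = m(x − (15)) is tangent when its distance from (5, 4) is 2√5:
[m·(−10) − (0)]² = 20(m² + 1)
4m² − 1 = 0, so m = −1/2 or m = 1/2.
With m = −1/2: x + 2y = 23. With m = 1/2: x − 2y = 7.

x + 2y = 23 and x − 2y = 7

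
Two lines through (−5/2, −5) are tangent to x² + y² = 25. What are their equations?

4x + 3y = −25 and y = −5

A line y − (−5) = m(x − (−5/2)) is tangent when its distance from (0, 0) is 5:
[m·(5/2) − (5)]² = 25(m² + 1)
3m² + 4m = 0, so m = −4/3 or m = 0.
With m = −4/3: 4x + 3y = −25. With m = 0: y = −5.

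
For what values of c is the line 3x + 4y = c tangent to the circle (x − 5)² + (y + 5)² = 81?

For a tangent, require d(centre, line) = r = 9.
|3·5 + 4·(−5) − c| / √25 = 9
|c − (−5)| = 9·5, so c = 40 or c = −50.

c = −50 or c = 40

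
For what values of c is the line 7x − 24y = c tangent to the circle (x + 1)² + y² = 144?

For a tangent, require d(centre, line) = r = 12.
|7·(−1) − 24·0 − c| / √625 = 12
|c − (−7)| = 12·25, so c = 293 or c = −307.

c = −307 or c = 293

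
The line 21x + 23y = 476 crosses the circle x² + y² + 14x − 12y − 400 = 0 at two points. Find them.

(−8, 28) and (15, 7)

From the line, y = (476 − 21x)/23. Substituting:
970x² − 6790x − 116400 = 0  ⟹  x² − 7x − 120 = 0
x = 15 or x = −8, giving (15, 7) and (−8, 28).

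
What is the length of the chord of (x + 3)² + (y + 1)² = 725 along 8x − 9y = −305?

2√145

Centre (−3, −1), r² = 725. Perpendicular distance d from centre to line = |290| / √145 = 290/√145.
Chord = 2√(r² − d²) = 2·√(145) = 2√145.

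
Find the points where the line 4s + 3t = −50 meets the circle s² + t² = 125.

(−11, −2) and (−5, −10)

Substitute t = (−50 − 4s)/3:
25s² + 400s + 1375 = 0  ⟹  s² + 16s + 55 = 0
s = −5 or s = −11, giving (−5, −10) and (−11, −2).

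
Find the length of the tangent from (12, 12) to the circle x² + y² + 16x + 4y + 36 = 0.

2√141

With centre O = (−8, −2), |OP|² = 596 and r² = 32.
By the tangent–radius right angle, tangent length = √(|PO|² − r²) = √564 = 2√141.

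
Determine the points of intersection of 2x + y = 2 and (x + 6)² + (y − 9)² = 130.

(−9, 20) and (1, 0)

Express y = −2x + 2 and substitute into the circle:
5x² + 40x − 45 = 0  ⟹  x² + 8x − 9 = 0
x = 1 or x = −9, giving (1, 0) and (−9, 20).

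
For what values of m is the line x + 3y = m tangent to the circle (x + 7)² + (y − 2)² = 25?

m = −1 ± 5√10

Tangency holds when the distance from the centre (−7, 2) to the line equals the radius 5:
|1·(−7) + 3·2 − m| / √10 = 5
|m − (−1)| = 5√10.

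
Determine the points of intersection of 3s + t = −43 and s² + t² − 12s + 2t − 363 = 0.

(−14, −1) and (−10, −13)

Substitute t = −3s − 43:
10s² + 240s + 1400 = 0  ⟹  s² + 24s + 140 = 0
s = −10 or s = −14, giving (−10, −13) and (−14, −1).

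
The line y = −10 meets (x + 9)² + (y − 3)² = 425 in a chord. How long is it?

Centre (−9, 3), r² = 425. Perpendicular distance d from centre to line = |13| / √1 = 13.
Half the chord is √(r² − d²) = √(256), so the full chord is 32.

32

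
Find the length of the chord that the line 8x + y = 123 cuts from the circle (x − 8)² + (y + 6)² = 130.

The distance from (8, −6) to the line is 65/√65, and r² = 130.
Chord = 2√(r² − d²) = 2·√(65) = 2√65.

2√65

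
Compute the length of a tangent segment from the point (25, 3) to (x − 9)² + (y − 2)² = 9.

Centre (9, 2), r² = 9. |PO|² = (16)² + (1)² = 257.
By the tangent–radius right angle, tangent length = √(|PO|² − r²) = √248 = 2√62.

2√62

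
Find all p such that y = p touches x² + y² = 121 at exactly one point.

p = −11 or p = 11

Tangency holds when the distance from the centre (0, 0) to the line equals the radius 11:
|0·0 + 1·0 − p| / √1 = 11
|p| = 11, so p = 11 or p = −11.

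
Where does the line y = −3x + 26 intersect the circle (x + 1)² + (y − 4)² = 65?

From the line, y = −3x + 26. Substituting:
10x² − 130x + 420 = 0  ⟹  x² − 13x + 42 = 0
x = 7 or x = 6, giving (7, 5) and (6, 8).

(6, 8) and (7, 5)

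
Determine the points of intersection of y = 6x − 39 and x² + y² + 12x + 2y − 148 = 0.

Express y = 6x − 39 and substitute into the circle:
37x² − 444x + 1295 = 0  ⟹  x² − 12x + 35 = 0
x = 7 or x = 5, giving (7, 3) and (5, −9).

(5, −9) and (7, 3)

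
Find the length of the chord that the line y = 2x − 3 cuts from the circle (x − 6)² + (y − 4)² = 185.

Substitute y = 2x − 3:
5x² − 40x − 100 = 0  ⟹  x² − 8x − 20 = 0
x = 10 or x = −2, giving (10, 17) and (−2, −7).
Chord length = distance between (10, 17) and (−2, −7) = √720 = 12√5.

12√5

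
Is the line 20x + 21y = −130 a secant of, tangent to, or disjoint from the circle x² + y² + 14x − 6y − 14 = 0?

secant

Centre (−7, 3), r² = 72. Distance² from centre to line = (53)²/841 = 2809/841.
Since d² < r², the line cuts the circle twice.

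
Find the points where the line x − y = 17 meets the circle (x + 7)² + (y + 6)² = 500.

(−11, −28) and (15, −2)

Substitute y = x − 17:
2x² − 8x − 330 = 0  ⟹  x² − 4x − 165 = 0
x = 15 or x = −11, giving (15, −2) and (−11, −28).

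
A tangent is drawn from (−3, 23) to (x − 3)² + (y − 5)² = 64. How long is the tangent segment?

With centre O = (3, 5), |OP|² = 360 and r² = 64.
By the tangent–radius right angle, tangent length = √(|PO|² − r²) = √296 = 2√74.

2√74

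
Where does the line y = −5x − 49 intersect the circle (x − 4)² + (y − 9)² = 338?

(−13, 16) and (−9, −4)

From the line, y = −5x − 49. Substituting:
26x² + 572x + 3042 = 0  ⟹  x² + 22x + 117 = 0
x = −9 or x = −13, giving (−9, −4) and (−13, 16).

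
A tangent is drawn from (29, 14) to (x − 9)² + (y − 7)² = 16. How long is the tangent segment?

√433

Centre (9, 7), r² = 16. |PO|² = (20)² + (7)² = 449.
The tangent meets the radius at right angles, so tangent² = |PO|² − r² = 449 − 16 = 433.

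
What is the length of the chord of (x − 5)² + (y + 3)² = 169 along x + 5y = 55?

√26

The distance from (5, −3) to the line is 65/√26, and r² = 169.
Half the chord is √(r² − d²) = √(13/2), so the full chord is √26.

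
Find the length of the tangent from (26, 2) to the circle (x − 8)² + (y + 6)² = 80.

2√77

Centre (8, −6), r² = 80. |PO|² = (18)² + (8)² = 388.
The tangent meets the radius at right angles, so tangent² = |PO|² − r² = 388 − 80 = 308.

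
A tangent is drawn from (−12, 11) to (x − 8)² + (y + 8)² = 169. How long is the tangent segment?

4√37

The centre is (8, −8) and r = 13. The square of the distance from P to the centre is 400 + 361 = 761.
By the tangent–radius right angle, tangent length = √(|PO|² − r²) = √592 = 4√37.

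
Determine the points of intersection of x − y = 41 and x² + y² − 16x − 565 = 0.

(18, −23) and (31, −10)

Express y = x − 41 and substitute into the circle:
2x² − 98x + 1116 = 0  ⟹  x² − 49x + 558 = 0
x = 31 or x = 18, giving (31, −10) and (18, −23).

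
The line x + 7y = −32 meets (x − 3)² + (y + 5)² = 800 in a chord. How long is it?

From the line, y = (−32 − x)/7. Substituting:
50x² − 300x − 38750 = 0  ⟹  x² − 6x − 775 = 0
x = 31 or x = −25, giving (31, −9) and (−25, −1).
Chord length = distance between (31, −9) and (−25, −1) = √3200 = 40√2.

40√2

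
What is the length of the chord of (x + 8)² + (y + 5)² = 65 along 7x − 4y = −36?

Substitute y = (36 + 7x)/4:
65x² + 1040x + 3120 = 0  ⟹  x² + 16x + 48 = 0
x = −4 or x = −12, giving (−4, 2) and (−12, −12).
Chord length = distance between (−4, 2) and (−12, −12) = √260 = 2√65.

2√65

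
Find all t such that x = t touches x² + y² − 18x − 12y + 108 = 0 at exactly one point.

The line touches the circle iff its distance from (9, 6) is 3:
|1·9 + 0·6 − t| / √1 = 3
|t − (9)| = 3, so t = 12 or t = 6.

t = 6 or t = 12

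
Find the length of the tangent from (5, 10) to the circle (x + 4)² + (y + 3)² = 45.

With centre O = (−4, −3), |OP|² = 250 and r² = 45.
The tangent meets the radius at right angles, so tangent² = |PO|² − r² = 250 − 45 = 205.

√205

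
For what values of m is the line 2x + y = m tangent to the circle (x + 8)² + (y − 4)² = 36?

For a tangent, require d(centre, line) = r = 6.
|2·(−8) + 1·4 − m| / √5 = 6
|m − (−12)| = 6√5.

m = −12 ± 6√5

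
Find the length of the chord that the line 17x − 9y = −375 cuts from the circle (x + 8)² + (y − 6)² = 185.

The distance from (−8, 6) to the line is 185/√370, and r² = 185.
Chord = 2√(r² − d²) = 2·√(185/2) = √370.

√370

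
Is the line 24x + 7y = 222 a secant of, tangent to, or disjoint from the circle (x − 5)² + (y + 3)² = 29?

secant

Centre (5, −3), r² = 29. Distance² from centre to line = (−123)²/625 = 15129/625.
Since d² < r², the line cuts the circle twice.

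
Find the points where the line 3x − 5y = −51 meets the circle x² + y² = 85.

(−7, 6) and (−2, 9)

Substitute y = (51 + 3x)/5:
34x² + 306x + 476 = 0  ⟹  x² + 9x + 14 = 0
x = −2 or x = −7, giving (−2, 9) and (−7, 6).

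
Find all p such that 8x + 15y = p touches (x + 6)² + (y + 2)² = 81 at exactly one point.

p = −231 or p = 75

Tangency holds when the distance from the centre (−6, −2) to the line equals the radius 9:
|8·(−6) + 15·(−2) − p| / √289 = 9
|p − (−78)| = 9·17, so p = 75 or p = −231.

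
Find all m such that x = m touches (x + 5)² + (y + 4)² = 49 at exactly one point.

For a tangent, require d(centre, line) = r = 7.
|1·(−5) + 0·(−4) − m| / √1 = 7
|m − (−5)| = 7, so m = 2 or m = −12.

m = −12 or m = 2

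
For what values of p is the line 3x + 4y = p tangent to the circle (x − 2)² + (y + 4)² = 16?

p = −30 or p = 10

For a tangent, require d(centre, line) = r = 4.
|3·2 + 4·(−4) − p| / √25 = 4
|p − (−10)| = 4·5, so p = 10 or p = −30.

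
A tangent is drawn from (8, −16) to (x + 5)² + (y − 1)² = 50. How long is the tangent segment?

2√102

Centre (−5, 1), r² = 50. |PO|² = (13)² + (−17)² = 458.
Power of the point: PT² = |PO|² − r² = 408, so PT = 2√102.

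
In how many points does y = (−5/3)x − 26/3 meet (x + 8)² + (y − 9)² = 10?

2

Substituting the line into the circle gives 34x² + 674x + 3295 = 0.
Δ = 454276 − 448120 = 6156.
Two real roots: the line is a secant.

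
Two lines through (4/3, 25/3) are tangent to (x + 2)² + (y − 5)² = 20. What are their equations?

Write the tangent as mx − y + (25/3 − m·(4/3)) = 0 and set its distance from the centre to 2√5:
[m·(−10/3) − (−10/3)]² = 20(m² + 1)
2m² + 5m + 2 = 0, so m = −2 or m = −1/2.
With m = −2: 2x + y = 11. With m = −1/2: x + 2y = 18.

2x + y = 11 and x + 2y = 18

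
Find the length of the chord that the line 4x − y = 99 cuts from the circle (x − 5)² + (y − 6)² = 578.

6√17

From the line, y = 4x − 99. Substituting:
17x² − 850x + 10472 = 0  ⟹  x² − 50x + 616 = 0
x = 28 or x = 22, giving (28, 13) and (22, −11).
|(28, 13) − (22, −11)| = √((6)² + (24)²) = 6√17.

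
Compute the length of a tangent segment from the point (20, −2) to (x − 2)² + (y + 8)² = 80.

Centre (2, −8), r² = 80. |PO|² = (18)² + (6)² = 360.
The tangent meets the radius at right angles, so tangent² = |PO|² − r² = 360 − 80 = 280.

2√70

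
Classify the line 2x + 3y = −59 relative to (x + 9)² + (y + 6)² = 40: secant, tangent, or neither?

Substituting the line into the circle gives 13x² + 326x + 2050 = 0.
Discriminant = (326)² − 4·13·(2050) = −324 < 0.
No real roots: the line does not meet the circle.

neither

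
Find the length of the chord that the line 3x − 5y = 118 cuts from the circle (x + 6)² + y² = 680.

Substitute y = (−118 + 3x)/5:
34x² − 408x − 2176 = 0  ⟹  x² − 12x − 64 = 0
x = 16 or x = −4, giving (16, −14) and (−4, −26).
Chord length = distance between (16, −14) and (−4, −26) = √544 = 4√34.

4√34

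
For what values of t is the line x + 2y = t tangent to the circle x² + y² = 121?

The line touches the circle iff its distance from (0, 0) is 11:
|1·0 + 2·0 − t| / √5 = 11
|t| = 11√5.

t = ±11√5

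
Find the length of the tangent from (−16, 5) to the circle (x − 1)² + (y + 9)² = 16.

With centre O = (1, −9), |OP|² = 485 and r² = 16.
The tangent meets the radius at right angles, so tangent² = |PO|² − r² = 485 − 16 = 469.

√469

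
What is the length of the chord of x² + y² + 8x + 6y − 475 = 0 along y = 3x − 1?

14√10

Centre (−4, −3), r² = 500. Perpendicular distance d from centre to line = |−10| / √10 = 10/√10.
Chord = 2√(r² − d²) = 2·√(490) = 14√10.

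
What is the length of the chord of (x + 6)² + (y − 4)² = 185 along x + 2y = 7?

12√5

Centre (−6, 4), r² = 185. Perpendicular distance d from centre to line = |−5| / √5 = 5/√5.
Half the chord is √(r² − d²) = √(180), so the full chord is 12√5.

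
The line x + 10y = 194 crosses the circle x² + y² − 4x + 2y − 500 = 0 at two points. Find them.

Express y = (194 − x)/10 and substitute into the circle:
101x² − 808x − 8484 = 0  ⟹  x² − 8x − 84 = 0
x = 14 or x = −6, giving (14, 18) and (−6, 20).

(−6, 20) and (14, 18)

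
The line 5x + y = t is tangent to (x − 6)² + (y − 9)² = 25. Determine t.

For a tangent, require d(centre, line) = r = 5.
|5·6 + 1·9 − t| / √26 = 5
|t − (39)| = 5√26.

t = 39 ± 5√26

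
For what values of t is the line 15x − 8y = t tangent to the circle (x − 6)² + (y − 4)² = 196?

t = −180 or t = 296

Tangency holds when the distance from the centre (6, 4) to the line equals the radius 14:
|15·6 − 8·4 − t| / √289 = 14
|t − (58)| = 14·17, so t = 296 or t = −180.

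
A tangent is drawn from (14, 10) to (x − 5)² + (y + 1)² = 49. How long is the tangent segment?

With centre O = (5, −1), |OP|² = 202 and r² = 49.
By the tangent–radius right angle, tangent length = √(|PO|² − r²) = √153 = 3√17.

3√17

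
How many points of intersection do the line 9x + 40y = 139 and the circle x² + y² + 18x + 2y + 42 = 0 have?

Substituting the line into the circle gives 1681x² + 25578x + 97641 = 0.
Δ = 654234084 − 656538084 = −2304000.
No real roots: the line does not meet the circle.

0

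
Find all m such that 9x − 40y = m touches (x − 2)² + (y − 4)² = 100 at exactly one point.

Tangency holds when the distance from the centre (2, 4) to the line equals the radius 10:
|9·2 − 40·4 − m| / √1681 = 10
|m − (−142)| = 10·41, so m = 268 or m = −552.

m = −552 or m = 268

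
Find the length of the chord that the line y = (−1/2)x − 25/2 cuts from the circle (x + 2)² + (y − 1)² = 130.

2√5

Substitute y = (−25 − x)/2:
5x² + 70x + 225 = 0  ⟹  x² + 14x + 45 = 0
x = −5 or x = −9, giving (−5, −10) and (−9, −8).
Chord length = distance between (−5, −10) and (−9, −8) = √20 = 2√5.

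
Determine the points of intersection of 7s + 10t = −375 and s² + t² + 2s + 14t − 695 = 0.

Express t = (−375 − 7s)/10 and substitute into the circle:
149s² + 4470s + 18625 = 0  ⟹  s² + 30s + 125 = 0
s = −5 or s = −25, giving (−5, −34) and (−25, −20).

(−25, −20) and (−5, −34)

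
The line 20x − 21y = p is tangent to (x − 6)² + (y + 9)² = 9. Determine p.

p = 222 or p = 396

The line touches the circle iff its distance from (6, −9) is 3:
|20·6 − 21·(−9) − p| / √841 = 3
|p − (309)| = 3·29, so p = 396 or p = 222.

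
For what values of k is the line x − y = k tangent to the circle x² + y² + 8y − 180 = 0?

For a tangent, require d(centre, line) = r = 14.
|1·0 − 1·(−4) − k| / √2 = 14
|k − (4)| = 14√2.

k = 4 ± 14√2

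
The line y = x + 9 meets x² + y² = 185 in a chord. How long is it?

Substitute y = x + 9:
2x² + 18x − 104 = 0  ⟹  x² + 9x − 52 = 0
x = 4 or x = −13, giving (4, 13) and (−13, −4).
|(4, 13) − (−13, −4)| = √((17)² + (17)²) = 17√2.

17√2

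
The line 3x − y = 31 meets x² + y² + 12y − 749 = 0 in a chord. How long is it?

The distance from (0, −6) to the line is 25/√10, and r² = 785.
Chord = 2√(r² − d²) = 2·√(1445/2) = 17√10.

17√10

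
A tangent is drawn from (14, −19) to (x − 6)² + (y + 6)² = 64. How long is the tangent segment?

The centre is (6, −6) and r = 8. The square of the distance from P to the centre is 64 + 169 = 233.
Power of the point: PT² = |PO|² − r² = 169, so PT = 13.

13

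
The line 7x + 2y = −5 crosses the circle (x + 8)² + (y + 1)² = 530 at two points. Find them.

Substitute y = (−5 − 7x)/2:
53x² + 106x − 1855 = 0  ⟹  x² + 2x − 35 = 0
x = 5 or x = −7, giving (5, −20) and (−7, 22).

(−7, 22) and (5, −20)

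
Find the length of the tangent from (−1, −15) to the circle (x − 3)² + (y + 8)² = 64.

1

With centre O = (3, −8), |OP|² = 65 and r² = 64.
By the tangent–radius right angle, tangent length = √(|PO|² − r²) = √1 = 1.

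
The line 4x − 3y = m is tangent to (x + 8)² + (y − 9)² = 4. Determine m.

For a tangent, require d(centre, line) = r = 2.
|4·(−8) − 3·9 − m| / √25 = 2
|m − (−59)| = 2·5, so m = −49 or m = −69.

m = −69 or m = −49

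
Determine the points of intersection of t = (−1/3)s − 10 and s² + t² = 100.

Substitute t = (−30 − s)/3:
10s² + 60s = 0  ⟹  s² + 6s = 0
s = 0 or s = −6, giving (0, −10) and (−6, −8).

(−6, −8) and (0, −10)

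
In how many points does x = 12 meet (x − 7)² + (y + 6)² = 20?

Substituting the line into the circle gives y² + 12y + 41 = 0.
Δ = 144 − 164 = −20.
No real roots: the line does not meet the circle.

0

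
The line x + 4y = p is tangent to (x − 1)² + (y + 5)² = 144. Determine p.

The line touches the circle iff its distance from (1, −5) is 12:
|1·1 + 4·(−5) − p| / √17 = 12
|p − (−19)| = 12√17.

p = −19 ± 12√17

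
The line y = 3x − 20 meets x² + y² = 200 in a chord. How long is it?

8√10

Centre (0, 0), r² = 200. Perpendicular distance d from centre to line = |−20| / √10 = 20/√10.
Chord = 2√(r² − d²) = 2·√(160) = 8√10.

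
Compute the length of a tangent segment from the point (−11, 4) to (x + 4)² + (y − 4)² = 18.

With centre O = (−4, 4), |OP|² = 49 and r² = 18.
Power of the point: PT² = |PO|² − r² = 31, so PT = √31.

√31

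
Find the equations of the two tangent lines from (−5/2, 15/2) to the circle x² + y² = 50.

x − y = −10 and x + 7y = 50

A line y − (15/2) = m(x − (−5/2)) is tangent when its distance from (0, 0) is 5√2:
[m·(5/2) − (−15/2)]² = 50(m² + 1)
7m² − 6m − 1 = 0, so m = 1 or m = −1/7.
With m = 1: x − y = −10. With m = −1/7: x + 7y = 50.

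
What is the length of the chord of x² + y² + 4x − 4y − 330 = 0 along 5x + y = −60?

Express y = −5x − 60 and substitute into the circle:
26x² + 624x + 3510 = 0  ⟹  x² + 24x + 135 = 0
x = −9 or x = −15, giving (−9, −15) and (−15, 15).
|(−9, −15) − (−15, 15)| = √((6)² + (−30)²) = 6√26.

6√26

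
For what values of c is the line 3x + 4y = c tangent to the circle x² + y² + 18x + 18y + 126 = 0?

Tangency holds when the distance from the centre (−9, −9) to the line equals the radius 6:
|3·(−9) + 4·(−9) − c| / √25 = 6
|c − (−63)| = 6·5, so c = −33 or c = −93.

c = −93 or c = −33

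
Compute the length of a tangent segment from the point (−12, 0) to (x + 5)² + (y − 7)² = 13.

√85

With centre O = (−5, 7), |OP|² = 98 and r² = 13.
Power of the point: PT² = |PO|² − r² = 85, so PT = √85.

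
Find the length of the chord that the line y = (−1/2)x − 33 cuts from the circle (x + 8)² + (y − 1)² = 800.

8√5

The distance from (−8, 1) to the line is 60/√5, and r² = 800.
Half the chord is √(r² − d²) = √(80), so the full chord is 8√5.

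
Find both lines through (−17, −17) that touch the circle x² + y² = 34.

5x − 3y = −34 and 3x − 5y = 34

Write the tangent as mx − y + (−17 − m·(−17)) = 0 and set its distance from the centre to √34:
[m·(17) − (17)]² = 34(m² + 1)
15m² − 34m + 15 = 0, so m = 5/3 or m = 3/5.
With m = 5/3: 5x − 3y = −34. With m = 3/5: 3x − 5y = 34.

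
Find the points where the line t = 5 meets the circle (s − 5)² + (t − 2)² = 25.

(1, 5) and (9, 5)

Substitute t = 5:
s² − 10s + 9 = 0
s = 9 or s = 1, giving (9, 5) and (1, 5).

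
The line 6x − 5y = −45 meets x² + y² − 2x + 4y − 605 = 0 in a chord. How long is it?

From the line, y = (45 + 6x)/5. Substituting:
61x² + 610x − 12200 = 0  ⟹  x² + 10x − 200 = 0
x = 10 or x = −20, giving (10, 21) and (−20, −15).
Chord length = distance between (10, 21) and (−20, −15) = √2196 = 6√61.

6√61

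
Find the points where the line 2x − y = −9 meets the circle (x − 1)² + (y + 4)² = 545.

(−15, −21) and (5, 19)

From the line, y = 2x + 9. Substituting:
5x² + 50x − 375 = 0  ⟹  x² + 10x − 75 = 0
x = 5 or x = −15, giving (5, 19) and (−15, −21).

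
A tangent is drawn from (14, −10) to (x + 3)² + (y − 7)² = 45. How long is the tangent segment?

√533

Centre (−3, 7), r² = 45. |PO|² = (17)² + (−17)² = 578.
Power of the point: PT² = |PO|² − r² = 533, so PT = √533.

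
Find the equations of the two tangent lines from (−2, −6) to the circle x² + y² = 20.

2x + y = −10 and x − 2y = 10

Let a tangent through (−2, −6) have slope m. Its distance from (0, 0) must equal 2√5:
(2m − (6))² = 20(m² + 1)
2m² + 3m − 2 = 0, so m = −2 or m = 1/2.
Through (−2, −6) these give 2x + y = −10 and x − 2y = 10.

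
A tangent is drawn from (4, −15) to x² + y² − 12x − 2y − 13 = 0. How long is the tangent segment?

The centre is (6, 1) and r = 5√2. The square of the distance from P to the centre is 4 + 256 = 260.
The tangent meets the radius at right angles, so tangent² = |PO|² − r² = 260 − 50 = 210.

√210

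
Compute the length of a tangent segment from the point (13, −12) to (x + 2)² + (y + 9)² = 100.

√134

The centre is (−2, −9) and r = 10. The square of the distance from P to the centre is 225 + 9 = 234.
By the tangent–radius right angle, tangent length = √(|PO|² − r²) = √134.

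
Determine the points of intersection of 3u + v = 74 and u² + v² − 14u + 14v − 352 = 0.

(22, 8) and (28, −10)

From the line, v = −3u + 74. Substituting:
10u² − 500u + 6160 = 0  ⟹  u² − 50u + 616 = 0
u = 28 or u = 22, giving (28, −10) and (22, 8).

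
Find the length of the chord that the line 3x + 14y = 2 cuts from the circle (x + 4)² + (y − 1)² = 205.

Substitute y = (2 − 3x)/14:
205x² + 1640x − 36900 = 0  ⟹  x² + 8x − 180 = 0
x = 10 or x = −18, giving (10, −2) and (−18, 4).
|(10, −2) − (−18, 4)| = √((28)² + (−6)²) = 2√205.

2√205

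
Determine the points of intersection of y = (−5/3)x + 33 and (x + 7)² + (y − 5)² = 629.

(3, 28) and (18, 3)

Substitute y = (99 − 5x)/3:
34x² − 714x + 1836 = 0  ⟹  x² − 21x + 54 = 0
x = 18 or x = 3, giving (18, 3) and (3, 28).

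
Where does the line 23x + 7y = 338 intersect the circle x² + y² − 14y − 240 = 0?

From the line, y = (338 − 23x)/7. Substituting:
578x² − 13294x + 69360 = 0  ⟹  x² − 23x + 120 = 0
x = 15 or x = 8, giving (15, −1) and (8, 22).

(8, 22) and (15, −1)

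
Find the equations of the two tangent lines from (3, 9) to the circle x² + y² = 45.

Let a tangent through (3, 9) have slope m. Its distance from (0, 0) must equal 3√5:
[m·(−3) − (−9)]² = 45(m² + 1)
2m² + 3m − 2 = 0, so m = −2 or m = 1/2.
With m = −2: 2x + y = 15. With m = 1/2: x − 2y = −15.

2x + y = 15 and x − 2y = −15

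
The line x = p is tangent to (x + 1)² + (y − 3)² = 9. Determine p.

p = −4 or p = 2

Tangency holds when the distance from the centre (−1, 3) to the line equals the radius 3:
|1·(−1) + 0·3 − p| / √1 = 3
|p − (−1)| = 3, so p = 2 or p = −4.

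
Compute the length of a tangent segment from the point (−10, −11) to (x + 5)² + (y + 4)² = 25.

7

The centre is (−5, −4) and r = 5. The square of the distance from P to the centre is 25 + 49 = 74.
By the tangent–radius right angle, tangent length = √(|PO|² − r²) = √49 = 7.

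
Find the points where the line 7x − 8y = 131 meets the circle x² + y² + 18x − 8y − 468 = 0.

From the line, y = (−131 + 7x)/8. Substituting:
113x² − 1130x − 4407 = 0  ⟹  x² − 10x − 39 = 0
x = 13 or x = −3, giving (13, −5) and (−3, −19).

(−3, −19) and (13, −5)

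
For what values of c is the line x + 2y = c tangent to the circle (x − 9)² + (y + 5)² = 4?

c = −1 ± 2√5

For a tangent, require d(centre, line) = r = 2.
|1·9 + 2·(−5) − c| / √5 = 2
|c − (−1)| = 2√5.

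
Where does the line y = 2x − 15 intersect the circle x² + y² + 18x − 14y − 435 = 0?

(0, −15) and (14, 13)

Express y = 2x − 15 and substitute into the circle:
5x² − 70x = 0  ⟹  x² − 14x = 0
x = 14 or x = 0, giving (14, 13) and (0, −15).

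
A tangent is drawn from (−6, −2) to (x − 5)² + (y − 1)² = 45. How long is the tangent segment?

√85

With centre O = (5, 1), |OP|² = 130 and r² = 45.
Power of the point: PT² = |PO|² − r² = 85, so PT = √85.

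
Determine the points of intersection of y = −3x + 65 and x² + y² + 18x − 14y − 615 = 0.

(15, 20) and (18, 11)

Express y = −3x + 65 and substitute into the circle:
10x² − 330x + 2700 = 0  ⟹  x² − 33x + 270 = 0
x = 18 or x = 15, giving (18, 11) and (15, 20).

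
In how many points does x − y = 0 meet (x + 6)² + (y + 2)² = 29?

2

Substituting the line into the circle gives 2x² + 16x + 11 = 0.
Discriminant = (16)² − 4·2·(11) = 168 > 0.
Two real roots: the line is a secant.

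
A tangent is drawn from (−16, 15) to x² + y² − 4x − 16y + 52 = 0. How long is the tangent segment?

The centre is (2, 8) and r = 4. The square of the distance from P to the centre is 324 + 49 = 373.
Power of the point: PT² = |PO|² − r² = 357, so PT = √357.

√357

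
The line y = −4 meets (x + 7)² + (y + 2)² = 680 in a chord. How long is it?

52

From the line, y = −4. Substituting:
x² + 14x − 627 = 0
x = 19 or x = −33, giving (19, −4) and (−33, −4).
|(19, −4) − (−33, −4)| = √((52)² + (0)²) = 52.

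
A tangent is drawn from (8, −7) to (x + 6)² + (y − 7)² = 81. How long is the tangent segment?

√311

With centre O = (−6, 7), |OP|² = 392 and r² = 81.
By the tangent–radius right angle, tangent length = √(|PO|² − r²) = √311.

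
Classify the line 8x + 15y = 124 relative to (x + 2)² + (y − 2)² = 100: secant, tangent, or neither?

secant

Centre (−2, 2), r² = 100. Distance² from centre to line = (−110)²/289 = 12100/289.
Since d² < r², the line cuts the circle twice.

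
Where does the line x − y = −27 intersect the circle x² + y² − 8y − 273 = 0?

From the line, y = x + 27. Substituting:
2x² + 46x + 240 = 0  ⟹  x² + 23x + 120 = 0
x = −8 or x = −15, giving (−8, 19) and (−15, 12).

(−15, 12) and (−8, 19)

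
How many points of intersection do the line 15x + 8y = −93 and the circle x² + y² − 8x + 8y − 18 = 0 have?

Substituting the line into the circle gives 289x² + 1318x + 1545 = 0.
Discriminant = (1318)² − 4·289·(1545) = −48896 < 0.
No real roots: the line does not meet the circle.

0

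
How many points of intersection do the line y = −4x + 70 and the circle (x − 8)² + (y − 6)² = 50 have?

0

Substituting the line into the circle gives 17x² − 528x + 4110 = 0.
Δ = 278784 − 279480 = −696.
No real roots: the line does not meet the circle.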